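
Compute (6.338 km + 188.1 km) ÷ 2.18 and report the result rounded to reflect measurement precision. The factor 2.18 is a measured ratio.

6.338 km + 188.1 km = 194.438 km; the sum is limited to 1 decimal place (4 s.f.).
Carrying full precision, 194.438 ÷ 2.18 = 89.1917431193… km; 2.18 has 3 s.f., so the result keeps min(4, 3) = 3 s.f.
Rounded to 3 significant figures: 89.2 km.

89.2 km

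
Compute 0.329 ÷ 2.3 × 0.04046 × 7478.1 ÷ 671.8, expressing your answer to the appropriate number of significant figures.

0.064

0.329 ÷ 2.3 × 0.04046 × 7478.1 ÷ 671.8 = 0.064423632586…
Multiplication/division keeps the fewest significant figures: 0.329 → 3 s.f., 2.3 → 2 s.f., 0.04046 → 4 s.f., 7478.1 → 5 s.f., 671.8 → 4 s.f.; limit is 2.
Rounded to 2 significant figures: 0.064.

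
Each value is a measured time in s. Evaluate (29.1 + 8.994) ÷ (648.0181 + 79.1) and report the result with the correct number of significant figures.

5.24 × 10^-2

29.1 + 8.994 = 38.094, limited to 1 d.p. → 3 s.f.; 648.0181 + 79.1 = 727.1181, limited to 1 d.p. → 4 s.f.
Carrying full precision, 38.094 ÷ 727.1181 = 0.0523903888515…; keep min(3, 4) = 3 s.f.
Rounded to 3 significant figures: 5.24 × 10^-2.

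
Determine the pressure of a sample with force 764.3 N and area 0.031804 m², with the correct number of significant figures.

pressure = 764.3 N ÷ 0.031804 m² = 24031.5683562… Pa.
764.3 has 4 significant figures; 0.031804 has 5.
Division/multiplication keeps the fewest: 4 significant figures.
Rounded: 2.403 × 10^4 Pa.

2.403 × 10^4 Pa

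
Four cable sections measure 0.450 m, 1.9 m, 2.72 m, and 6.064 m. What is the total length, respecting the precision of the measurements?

11.1 m

0.450 m + 1.9 m + 2.72 m + 6.064 m = 11.134 m.
Addition/subtraction keeps the fewest decimal places: 0.450 → 3 decimal places, 1.9 → 1 decimal place, 2.72 → 2 decimal places, 6.064 → 3 decimal places; limit is 1.
Rounded to 1 decimal place: 11.1 m.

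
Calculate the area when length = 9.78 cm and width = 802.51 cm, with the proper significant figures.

7.85 × 10^3 cm²

area = 9.78 cm × 802.51 cm = 7848.5478 cm².
9.78 has 3 significant figures; 802.51 has 5.
Division/multiplication keeps the fewest: 3 significant figures.
Rounded: 7.85 × 10^3 cm².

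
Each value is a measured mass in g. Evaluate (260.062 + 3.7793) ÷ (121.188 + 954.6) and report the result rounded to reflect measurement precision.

260.062 + 3.7793 = 263.8413, limited to 3 d.p. → 6 s.f.; 121.188 + 954.6 = 1075.788, limited to 1 d.p. → 5 s.f.
Carrying full precision, 263.8413 ÷ 1075.788 = 0.245253990563…; keep min(6, 5) = 5 s.f.
Rounded to 5 significant figures: 0.24525.

0.24525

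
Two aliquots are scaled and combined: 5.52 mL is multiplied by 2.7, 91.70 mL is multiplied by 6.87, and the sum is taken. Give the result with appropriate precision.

645 mL

5.52 × 2.7 = 14.904 → 15 mL (2 s.f., last digit at the 10^0 place).
91.70 × 6.87 = 629.979 → 630. mL (3 s.f., last digit at the 10^0 place).
Sum: 644.883 mL; keep the coarser place, 10^0.
Result: 645 mL.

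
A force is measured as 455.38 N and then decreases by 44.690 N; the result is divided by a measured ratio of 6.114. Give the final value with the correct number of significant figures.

455.38 N − 44.690 N = 410.690 N; the difference is limited to 2 decimal places (5 s.f.).
Carrying full precision, 410.690 ÷ 6.114 = 67.1720641151… N; 6.114 has 4 s.f., so the result keeps min(5, 4) = 4 s.f.
Rounded to 4 significant figures: 67.17 N.

67.17 N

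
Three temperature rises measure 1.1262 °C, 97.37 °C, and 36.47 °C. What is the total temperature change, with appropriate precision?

1.1262 °C + 97.37 °C + 36.47 °C = 134.9662 °C.
Addition/subtraction keeps the fewest decimal places: 1.1262 → 4 decimal places, 97.37 → 2 decimal places, 36.47 → 2 decimal places; limit is 2.
Rounded to 2 decimal places: 134.97 °C.

134.97 °C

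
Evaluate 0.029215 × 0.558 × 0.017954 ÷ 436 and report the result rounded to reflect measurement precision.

0.029215 × 0.558 × 0.017954 ÷ 436 = 6.71297177477 × 10^-7…
Multiplication/division keeps the fewest significant figures: 0.029215 → 5 s.f., 0.558 → 3 s.f., 0.017954 → 5 s.f., 436 → 3 s.f.; limit is 3.
Rounded to 3 significant figures: 6.71 × 10⁻⁷.

6.71 × 10⁻⁷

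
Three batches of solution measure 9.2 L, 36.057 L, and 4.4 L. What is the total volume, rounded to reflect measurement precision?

49.7 L

9.2 L + 36.057 L + 4.4 L = 49.657 L.
Addition/subtraction keeps the fewest decimal places: 9.2 → 1 decimal place, 36.057 → 3 decimal places, 4.4 → 1 decimal place; limit is 1.
Rounded to 1 decimal place: 49.7 L.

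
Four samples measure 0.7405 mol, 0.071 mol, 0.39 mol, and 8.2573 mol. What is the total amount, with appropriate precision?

0.7405 mol + 0.071 mol + 0.39 mol + 8.2573 mol = 9.4588 mol.
Addition/subtraction keeps the fewest decimal places: 0.7405 → 4 decimal places, 0.071 → 3 decimal places, 0.39 → 2 decimal places, 8.2573 → 4 decimal places; limit is 2.
Rounded to 2 decimal places: 9.46 mol.

9.46 mol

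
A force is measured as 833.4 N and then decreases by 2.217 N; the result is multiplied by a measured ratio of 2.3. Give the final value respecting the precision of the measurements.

1.9 × 10³ N

833.4 N − 2.217 N = 831.183 N; the difference is limited to 1 decimal place (4 s.f.).
Carrying full precision, 831.183 × 2.3 = 1911.7209 N; 2.3 has 2 s.f., so the result keeps min(4, 2) = 2 s.f.
Rounded to 2 significant figures: 1.9 × 10³ N.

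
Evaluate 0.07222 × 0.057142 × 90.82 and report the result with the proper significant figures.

0.07222 × 0.057142 × 90.82 = 0.374795543697…
Multiplication/division keeps the fewest significant figures: 0.07222 → 4 s.f., 0.057142 → 5 s.f., 90.82 → 4 s.f.; limit is 4.
Rounded to 4 significant figures: 3.748 × 10^-1.

3.748 × 10^-1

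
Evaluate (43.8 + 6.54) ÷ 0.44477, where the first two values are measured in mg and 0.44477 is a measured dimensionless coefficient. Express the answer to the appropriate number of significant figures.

113 mg

43.8 mg + 6.54 mg = 50.34 mg; the sum is limited to 1 decimal place (3 s.f.).
Carrying full precision, 50.34 ÷ 0.44477 = 113.182094116… mg; 0.44477 has 5 s.f., so the result keeps min(3, 5) = 3 s.f.
Rounded to 3 significant figures: 113 mg.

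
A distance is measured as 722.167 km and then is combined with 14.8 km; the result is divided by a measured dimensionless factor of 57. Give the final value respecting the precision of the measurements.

722.167 km + 14.8 km = 736.967 km; the sum is limited to 1 decimal place (4 s.f.).
Carrying full precision, 736.967 ÷ 57 = 12.929245614… km; 57 has 2 s.f., so the result keeps min(4, 2) = 2 s.f.
Rounded to 2 significant figures: 13 km.

13 km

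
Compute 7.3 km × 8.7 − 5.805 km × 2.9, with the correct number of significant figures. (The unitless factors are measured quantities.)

47 km

7.3 × 8.7 = 63.51 → 64 km (2 s.f., last digit at the 10^0 place).
5.805 × 2.9 = 16.8345 → 17 km (2 s.f., last digit at the 10^0 place).
Difference: 46.6755 km; keep the coarser place, 10^0.
Result: 47 km.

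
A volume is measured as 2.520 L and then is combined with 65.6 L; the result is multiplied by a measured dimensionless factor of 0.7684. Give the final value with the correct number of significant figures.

2.520 L + 65.6 L = 68.120 L; the sum is limited to 1 decimal place (3 s.f.).
Carrying full precision, 68.120 × 0.7684 = 52.343408 L; 0.7684 has 4 s.f., so the result keeps min(3, 4) = 3 s.f.
Rounded to 3 significant figures: 52.3 L.

52.3 L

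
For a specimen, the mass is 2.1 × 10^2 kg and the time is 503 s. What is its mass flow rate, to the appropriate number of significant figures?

mass flow rate = 2.1 × 10^2 kg ÷ 503 s = 0.417495029821… kg/s.
2.1 × 10^2 has 2 significant figures; 503 has 3.
Division/multiplication keeps the fewest: 2 significant figures.
Rounded: 0.42 kg/s.

0.42 kg/s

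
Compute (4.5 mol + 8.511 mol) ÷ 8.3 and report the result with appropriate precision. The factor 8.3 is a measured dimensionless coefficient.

1.6 mol

4.5 mol + 8.511 mol = 13.011 mol; the sum is limited to 1 decimal place (3 s.f.).
Carrying full precision, 13.011 ÷ 8.3 = 1.56759036145… mol; 8.3 has 2 s.f., so the result keeps min(3, 2) = 2 s.f.
Rounded to 2 significant figures: 1.6 mol.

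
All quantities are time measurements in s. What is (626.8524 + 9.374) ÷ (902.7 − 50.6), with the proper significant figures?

626.8524 + 9.374 = 636.2264, limited to 3 d.p. → 6 s.f.; 902.7 − 50.6 = 852.1, limited to 1 d.p. → 4 s.f.
Carrying full precision, 636.2264 ÷ 852.1 = 0.746656965145…; keep min(6, 4) = 4 s.f.
Rounded to 4 significant figures: 0.7467.

0.7467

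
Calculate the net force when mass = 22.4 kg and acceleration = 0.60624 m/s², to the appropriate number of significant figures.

net force = 22.4 kg × 0.60624 m/s² = 13.579776 N.
22.4 has 3 significant figures; 0.60624 has 5.
Division/multiplication keeps the fewest: 3 significant figures.
Rounded: 13.6 N.

13.6 N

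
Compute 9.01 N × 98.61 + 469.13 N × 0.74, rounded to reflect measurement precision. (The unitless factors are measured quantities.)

9.01 × 98.61 = 888.4761 → 888 N (3 s.f., last digit at the 10^0 place).
469.13 × 0.74 = 347.1562 → 3.5 × 10^2 N (2 s.f., last digit at the 10^1 place).
Sum: 1235.6323 N; keep the coarser place, 10^1.
Result: 1.24 × 10^3 N.

1.24 × 10^3 N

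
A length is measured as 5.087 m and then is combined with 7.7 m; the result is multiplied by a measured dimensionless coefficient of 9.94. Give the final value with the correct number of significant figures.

5.087 m + 7.7 m = 12.787 m; the sum is limited to 1 decimal place (3 s.f.).
Carrying full precision, 12.787 × 9.94 = 127.10278 m; 9.94 has 3 s.f., so the result keeps min(3, 3) = 3 s.f.
Rounded to 3 significant figures: 127 m.

127 m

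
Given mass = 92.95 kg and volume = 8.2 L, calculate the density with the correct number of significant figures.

density = 92.95 kg ÷ 8.2 L = 11.3353658537… kg/L.
92.95 has 4 significant figures; 8.2 has 2.
Division/multiplication keeps the fewest: 2 significant figures.
Rounded: 11 kg/L.

11 kg/L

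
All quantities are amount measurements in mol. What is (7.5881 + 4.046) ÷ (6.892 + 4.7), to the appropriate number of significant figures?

1.00

7.5881 + 4.046 = 11.6341, limited to 3 d.p. → 5 s.f.; 6.892 + 4.7 = 11.592, limited to 1 d.p. → 3 s.f.
Carrying full precision, 11.6341 ÷ 11.592 = 1.00363181504…; keep min(5, 3) = 3 s.f.
Rounded to 3 significant figures: 1.00.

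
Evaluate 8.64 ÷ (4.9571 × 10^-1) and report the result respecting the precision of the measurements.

17.4

8.64 ÷ (4.9571 × 10^-1) = 17.4295455004…
Multiplication/division keeps the fewest significant figures: 8.64 → 3 s.f., 4.9571 × 10^-1 → 5 s.f.; limit is 3.
Rounded to 3 significant figures: 17.4.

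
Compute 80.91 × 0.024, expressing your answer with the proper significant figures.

80.91 × 0.024 = 1.94184
Multiplication/division keeps the fewest significant figures: 80.91 → 4 s.f., 0.024 → 2 s.f.; limit is 2.
Rounded to 2 significant figures: 1.9.

1.9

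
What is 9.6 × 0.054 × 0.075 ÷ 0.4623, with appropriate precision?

9.6 × 0.054 × 0.075 ÷ 0.4623 = 0.0841012329656…
Multiplication/division keeps the fewest significant figures: 9.6 → 2 s.f., 0.054 → 2 s.f., 0.075 → 2 s.f., 0.4623 → 4 s.f.; limit is 2.
Rounded to 2 significant figures: 0.084.

0.084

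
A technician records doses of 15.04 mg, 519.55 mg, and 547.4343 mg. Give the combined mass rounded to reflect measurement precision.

15.04 mg + 519.55 mg + 547.4343 mg = 1082.0243 mg.
Addition/subtraction keeps the fewest decimal places: 15.04 → 2 decimal places, 519.55 → 2 decimal places, 547.4343 → 4 decimal places; limit is 2.
Rounded to 2 decimal places: 1082.02 mg.

1082.02 mg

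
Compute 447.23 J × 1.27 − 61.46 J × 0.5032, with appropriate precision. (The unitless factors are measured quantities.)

537 J

447.23 × 1.27 = 567.9821 → 568 J (3 s.f., last digit at the 10^0 place).
61.46 × 0.5032 = 30.926672 → 30.93 J (4 s.f., last digit at the 10^-2 place).
Difference: 537.055428 J; keep the coarser place, 10^0.
Result: 537 J.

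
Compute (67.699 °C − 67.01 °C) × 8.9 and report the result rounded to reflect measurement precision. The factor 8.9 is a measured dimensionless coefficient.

67.699 °C − 67.01 °C = 0.689 °C; the difference is limited to 2 decimal places (2 s.f.).
Carrying full precision, 0.689 × 8.9 = 6.1321 °C; 8.9 has 2 s.f., so the result keeps min(2, 2) = 2 s.f.
Rounded to 2 significant figures: 6.1 °C.

6.1 °C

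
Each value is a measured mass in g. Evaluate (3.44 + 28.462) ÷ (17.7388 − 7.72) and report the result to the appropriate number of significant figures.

3.44 + 28.462 = 31.902, limited to 2 d.p. → 4 s.f.; 17.7388 − 7.72 = 10.0188, limited to 2 d.p. → 4 s.f.
Carrying full precision, 31.902 ÷ 10.0188 = 3.18421367828…; keep min(4, 4) = 4 s.f.
Rounded to 4 significant figures: 3.184.

3.184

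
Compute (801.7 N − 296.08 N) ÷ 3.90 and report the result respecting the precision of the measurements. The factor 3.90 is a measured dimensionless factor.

1.30 × 10² N

801.7 N − 296.08 N = 505.62 N; the difference is limited to 1 decimal place (4 s.f.).
Carrying full precision, 505.62 ÷ 3.90 = 129.646153846… N; 3.90 has 3 s.f., so the result keeps min(4, 3) = 3 s.f.
Rounded to 3 significant figures: 1.30 × 10² N.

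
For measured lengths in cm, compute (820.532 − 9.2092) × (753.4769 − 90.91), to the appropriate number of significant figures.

820.532 − 9.2092 = 811.3228, limited to 3 d.p. → 6 s.f.; 753.4769 − 90.91 = 662.5669, limited to 2 d.p. → 5 s.f.
Carrying full precision, 811.3228 × 662.5669 = 537555.632495…; keep min(6, 5) = 5 s.f.
Rounded to 5 significant figures: 5.3756 × 10^5 cm².

5.3756 × 10^5 cm²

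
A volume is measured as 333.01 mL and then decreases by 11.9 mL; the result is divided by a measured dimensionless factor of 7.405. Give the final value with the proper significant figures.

43.36 mL

333.01 mL − 11.9 mL = 321.11 mL; the difference is limited to 1 decimal place (4 s.f.).
Carrying full precision, 321.11 ÷ 7.405 = 43.3639432816… mL; 7.405 has 4 s.f., so the result keeps min(4, 4) = 4 s.f.
Rounded to 4 significant figures: 43.36 mL.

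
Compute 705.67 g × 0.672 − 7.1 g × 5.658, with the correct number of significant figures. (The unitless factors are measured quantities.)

705.67 × 0.672 = 474.21024 → 474 g (3 s.f., last digit at the 10^0 place).
7.1 × 5.658 = 40.1718 → 4.0 × 10^1 g (2 s.f., last digit at the 10^0 place).
Difference: 434.03844 g; keep the coarser place, 10^0.
Result: 434 g.

434 g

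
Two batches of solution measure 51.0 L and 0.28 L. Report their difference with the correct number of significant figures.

50.7 L

51.0 L − 0.28 L = 50.72 L.
Addition/subtraction keeps the fewest decimal places: 51.0 → 1 decimal place, 0.28 → 2 decimal places; limit is 1.
Rounded to 1 decimal place: 50.7 L.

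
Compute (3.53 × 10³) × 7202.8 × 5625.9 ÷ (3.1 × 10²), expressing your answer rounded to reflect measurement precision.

4.6 × 10⁸

(3.53 × 10³) × 7202.8 × 5625.9 ÷ (3.1 × 10²) = 461430583.212…
Multiplication/division keeps the fewest significant figures: 3.53 × 10³ → 3 s.f., 7202.8 → 5 s.f., 5625.9 → 5 s.f., 3.1 × 10² → 2 s.f.; limit is 2.
Rounded to 2 significant figures: 4.6 × 10⁸.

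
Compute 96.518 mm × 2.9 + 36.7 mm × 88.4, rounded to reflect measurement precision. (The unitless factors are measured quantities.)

96.518 × 2.9 = 279.9022 → 2.8 × 10^2 mm (2 s.f., last digit at the 10^1 place).
36.7 × 88.4 = 3244.28 → 3.24 × 10^3 mm (3 s.f., last digit at the 10^1 place).
Sum: 3524.1822 mm; keep the coarser place, 10^1.
Result: 3.52 × 10^3 mm.

3.52 × 10^3 mm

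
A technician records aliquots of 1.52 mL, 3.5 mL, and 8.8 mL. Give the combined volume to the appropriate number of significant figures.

1.52 mL + 3.5 mL + 8.8 mL = 13.82 mL.
Addition/subtraction keeps the fewest decimal places: 1.52 → 2 decimal places, 3.5 → 1 decimal place, 8.8 → 1 decimal place; limit is 1.
Rounded to 1 decimal place: 13.8 mL.

13.8 mL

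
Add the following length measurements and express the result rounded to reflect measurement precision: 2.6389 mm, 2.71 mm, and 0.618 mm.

5.97 mm

2.6389 mm + 2.71 mm + 0.618 mm = 5.9669 mm.
Addition/subtraction keeps the fewest decimal places: 2.6389 → 4 decimal places, 2.71 → 2 decimal places, 0.618 → 3 decimal places; limit is 2.
Rounded to 2 decimal places: 5.97 mm.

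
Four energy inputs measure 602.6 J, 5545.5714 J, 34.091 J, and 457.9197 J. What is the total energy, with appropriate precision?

6640.2 J

602.6 J + 5545.5714 J + 34.091 J + 457.9197 J = 6640.1821 J.
Addition/subtraction keeps the fewest decimal places: 602.6 → 1 decimal place, 5545.5714 → 4 decimal places, 34.091 → 3 decimal places, 457.9197 → 4 decimal places; limit is 1.
Rounded to 1 decimal place: 6640.2 J.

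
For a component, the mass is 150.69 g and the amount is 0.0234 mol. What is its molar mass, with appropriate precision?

molar mass = 150.69 g ÷ 0.0234 mol = 6439.74358974… g/mol.
150.69 has 5 significant figures; 0.0234 has 3.
Division/multiplication keeps the fewest: 3 significant figures.
Rounded: 6.44 × 10^3 g/mol.

6.44 × 10^3 g/mol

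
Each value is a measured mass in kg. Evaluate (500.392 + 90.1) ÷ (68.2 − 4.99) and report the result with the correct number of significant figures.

9.34

500.392 + 90.1 = 590.492, limited to 1 d.p. → 4 s.f.; 68.2 − 4.99 = 63.21, limited to 1 d.p. → 3 s.f.
Carrying full precision, 590.492 ÷ 63.21 = 9.34174972315…; keep min(4, 3) = 3 s.f.
Rounded to 3 significant figures: 9.34.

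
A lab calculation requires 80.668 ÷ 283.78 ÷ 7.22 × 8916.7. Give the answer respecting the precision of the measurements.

351

80.668 ÷ 283.78 ÷ 7.22 × 8916.7 = 351.064134188…
Multiplication/division keeps the fewest significant figures: 80.668 → 5 s.f., 283.78 → 5 s.f., 7.22 → 3 s.f., 8916.7 → 5 s.f.; limit is 3.
Rounded to 3 significant figures: 351.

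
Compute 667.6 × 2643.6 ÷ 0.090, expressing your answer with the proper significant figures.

2.0 × 10⁷

667.6 × 2643.6 ÷ 0.090 = 19609637.3333…
Multiplication/division keeps the fewest significant figures: 667.6 → 4 s.f., 2643.6 → 5 s.f., 0.090 → 2 s.f.; limit is 2.
Rounded to 2 significant figures: 2.0 × 10⁷.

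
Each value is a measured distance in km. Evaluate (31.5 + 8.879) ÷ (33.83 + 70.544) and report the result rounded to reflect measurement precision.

31.5 + 8.879 = 40.379, limited to 1 d.p. → 3 s.f.; 33.83 + 70.544 = 104.374, limited to 2 d.p. → 5 s.f.
Carrying full precision, 40.379 ÷ 104.374 = 0.386868377182…; keep min(3, 5) = 3 s.f.
Rounded to 3 significant figures: 0.387.

0.387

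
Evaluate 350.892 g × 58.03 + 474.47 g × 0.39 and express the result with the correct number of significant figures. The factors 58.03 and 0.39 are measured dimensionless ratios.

2.055 × 10⁴ g

350.892 × 58.03 = 20362.26276 → 2.036 × 10⁴ g (4 s.f., last digit at the 10^1 place).
474.47 × 0.39 = 185.0433 → 1.9 × 10² g (2 s.f., last digit at the 10^1 place).
Sum: 20547.30606 g; keep the coarser place, 10^1.
Result: 2.055 × 10⁴ g.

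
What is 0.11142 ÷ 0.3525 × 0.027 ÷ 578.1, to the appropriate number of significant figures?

1.5 × 10⁻⁵

0.11142 ÷ 0.3525 × 0.027 ÷ 578.1 = 0.0000147626671378…
Multiplication/division keeps the fewest significant figures: 0.11142 → 5 s.f., 0.3525 → 4 s.f., 0.027 → 2 s.f., 578.1 → 4 s.f.; limit is 2.
Rounded to 2 significant figures: 1.5 × 10⁻⁵.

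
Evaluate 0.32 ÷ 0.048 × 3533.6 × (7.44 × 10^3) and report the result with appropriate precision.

0.32 ÷ 0.048 × 3533.6 × (7.44 × 10^3) = 175266560
Multiplication/division keeps the fewest significant figures: 0.32 → 2 s.f., 0.048 → 2 s.f., 3533.6 → 5 s.f., 7.44 × 10^3 → 3 s.f.; limit is 2.
Rounded to 2 significant figures: 1.8 × 10^8.

1.8 × 10^8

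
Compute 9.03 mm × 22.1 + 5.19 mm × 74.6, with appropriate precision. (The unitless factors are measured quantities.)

9.03 × 22.1 = 199.563 → 2.00 × 10² mm (3 s.f., last digit at the 10^0 place).
5.19 × 74.6 = 387.174 → 387 mm (3 s.f., last digit at the 10^0 place).
Sum: 586.737 mm; keep the coarser place, 10^0.
Result: 587 mm.

587 mm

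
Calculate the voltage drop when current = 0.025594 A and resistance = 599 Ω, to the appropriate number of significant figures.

15.3 V

voltage drop = 0.025594 A × 599 Ω = 15.330806 V.
0.025594 has 5 significant figures; 599 has 3.
Division/multiplication keeps the fewest: 3 significant figures.
Rounded: 15.3 V.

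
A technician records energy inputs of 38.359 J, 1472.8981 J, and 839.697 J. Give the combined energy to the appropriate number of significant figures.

2.350954 × 10^3 J

38.359 J + 1472.8981 J + 839.697 J = 2350.9541 J.
Addition/subtraction keeps the fewest decimal places: 38.359 → 3 decimal places, 1472.8981 → 4 decimal places, 839.697 → 3 decimal places; limit is 3.
Rounded to 3 decimal places: 2.350954 × 10^3 J.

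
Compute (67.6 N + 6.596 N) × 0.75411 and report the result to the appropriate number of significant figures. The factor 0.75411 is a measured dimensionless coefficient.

67.6 N + 6.596 N = 74.196 N; the sum is limited to 1 decimal place (3 s.f.).
Carrying full precision, 74.196 × 0.75411 = 55.95194556 N; 0.75411 has 5 s.f., so the result keeps min(3, 5) = 3 s.f.
Rounded to 3 significant figures: 56.0 N.

56.0 N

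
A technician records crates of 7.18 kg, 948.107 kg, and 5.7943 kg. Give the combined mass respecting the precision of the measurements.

9.6108 × 10^2 kg

7.18 kg + 948.107 kg + 5.7943 kg = 961.0813 kg.
Addition/subtraction keeps the fewest decimal places: 7.18 → 2 decimal places, 948.107 → 3 decimal places, 5.7943 → 4 decimal places; limit is 2.
Rounded to 2 decimal places: 9.6108 × 10^2 kg.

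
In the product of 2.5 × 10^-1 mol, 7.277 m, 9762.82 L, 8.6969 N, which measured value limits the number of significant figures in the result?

2.5 × 10^-1 mol

2.5 × 10^-1 mol → 2 s.f.; 7.277 m → 4 s.f.; 9762.82 L → 6 s.f.; 8.6969 N → 5 s.f.
The fewest is 2 significant figures, from 2.5 × 10^-1 mol.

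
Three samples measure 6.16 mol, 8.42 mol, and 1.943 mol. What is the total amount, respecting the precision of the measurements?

16.52 mol

6.16 mol + 8.42 mol + 1.943 mol = 16.523 mol.
Addition/subtraction keeps the fewest decimal places: 6.16 → 2 decimal places, 8.42 → 2 decimal places, 1.943 → 3 decimal places; limit is 2.
Rounded to 2 decimal places: 16.52 mol.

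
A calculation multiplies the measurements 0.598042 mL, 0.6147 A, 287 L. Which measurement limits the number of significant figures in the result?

0.598042 mL → 6 s.f.; 0.6147 A → 4 s.f.; 287 L → 3 s.f.
The fewest is 3 significant figures, from 287 L.

287 L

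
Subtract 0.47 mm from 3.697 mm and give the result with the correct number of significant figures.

3.23 mm

3.697 mm − 0.47 mm = 3.227 mm.
Addition/subtraction keeps the fewest decimal places: 3.697 → 3 decimal places, 0.47 → 2 decimal places; limit is 2.
Rounded to 2 decimal places: 3.23 mm.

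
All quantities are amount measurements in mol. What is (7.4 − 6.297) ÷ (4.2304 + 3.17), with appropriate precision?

0.15

7.4 − 6.297 = 1.103, limited to 1 d.p. → 2 s.f.; 4.2304 + 3.17 = 7.4004, limited to 2 d.p. → 3 s.f.
Carrying full precision, 1.103 ÷ 7.4004 = 0.149045997514…; keep min(2, 3) = 2 s.f.
Rounded to 2 significant figures: 0.15.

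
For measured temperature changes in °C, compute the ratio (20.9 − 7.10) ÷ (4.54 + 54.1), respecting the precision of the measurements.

20.9 − 7.10 = 13.80, limited to 1 d.p. → 3 s.f.; 4.54 + 54.1 = 58.64, limited to 1 d.p. → 3 s.f.
Carrying full precision, 13.80 ÷ 58.64 = 0.235334242838…; keep min(3, 3) = 3 s.f.
Rounded to 3 significant figures: 0.235.

0.235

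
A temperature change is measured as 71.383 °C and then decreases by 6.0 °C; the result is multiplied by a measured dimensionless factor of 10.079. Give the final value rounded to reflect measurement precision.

71.383 °C − 6.0 °C = 65.383 °C; the difference is limited to 1 decimal place (3 s.f.).
Carrying full precision, 65.383 × 10.079 = 658.995257 °C; 10.079 has 5 s.f., so the result keeps min(3, 5) = 3 s.f.
Rounded to 3 significant figures: 659 °C.

659 °C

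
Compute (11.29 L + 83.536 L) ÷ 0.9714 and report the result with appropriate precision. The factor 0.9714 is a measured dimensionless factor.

11.29 L + 83.536 L = 94.826 L; the sum is limited to 2 decimal places (4 s.f.).
Carrying full precision, 94.826 ÷ 0.9714 = 97.6178711139… L; 0.9714 has 4 s.f., so the result keeps min(4, 4) = 4 s.f.
Rounded to 4 significant figures: 97.62 L.

97.62 L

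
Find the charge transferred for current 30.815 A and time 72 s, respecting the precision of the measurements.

2.2 × 10³ C

charge transferred = 30.815 A × 72 s = 2218.68 C.
30.815 has 5 significant figures; 72 has 2.
Division/multiplication keeps the fewest: 2 significant figures.
Rounded: 2.2 × 10³ C.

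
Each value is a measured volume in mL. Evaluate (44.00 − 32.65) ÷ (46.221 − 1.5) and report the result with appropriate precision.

44.00 − 32.65 = 11.35, limited to 2 d.p. → 4 s.f.; 46.221 − 1.5 = 44.721, limited to 1 d.p. → 3 s.f.
Carrying full precision, 11.35 ÷ 44.721 = 0.253795755909…; keep min(4, 3) = 3 s.f.
Rounded to 3 significant figures: 0.254.

0.254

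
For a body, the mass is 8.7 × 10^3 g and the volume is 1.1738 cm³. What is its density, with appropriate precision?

density = 8.7 × 10^3 g ÷ 1.1738 cm³ = 7411.82484239… g/cm³.
8.7 × 10^3 has 2 significant figures; 1.1738 has 5.
Division/multiplication keeps the fewest: 2 significant figures.
Rounded: 7.4 × 10^3 g/cm³.

7.4 × 10^3 g/cm³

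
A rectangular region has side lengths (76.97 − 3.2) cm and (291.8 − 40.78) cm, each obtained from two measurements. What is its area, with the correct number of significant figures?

76.97 − 3.2 = 73.77, limited to 1 d.p. → 3 s.f.; 291.8 − 40.78 = 251.02, limited to 1 d.p. → 4 s.f.
Carrying full precision, 73.77 × 251.02 = 18517.7454; keep min(3, 4) = 3 s.f.
Rounded to 3 significant figures: 1.85 × 10⁴ cm².

1.85 × 10⁴ cm²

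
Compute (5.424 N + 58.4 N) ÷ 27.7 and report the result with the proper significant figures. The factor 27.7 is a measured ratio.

5.424 N + 58.4 N = 63.824 N; the sum is limited to 1 decimal place (3 s.f.).
Carrying full precision, 63.824 ÷ 27.7 = 2.30411552347… N; 27.7 has 3 s.f., so the result keeps min(3, 3) = 3 s.f.
Rounded to 3 significant figures: 2.30 N.

2.30 N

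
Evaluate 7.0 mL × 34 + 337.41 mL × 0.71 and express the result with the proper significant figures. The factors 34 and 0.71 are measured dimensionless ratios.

4.8 × 10² mL

7.0 × 34 = 238 → 2.4 × 10² mL (2 s.f., last digit at the 10^1 place).
337.41 × 0.71 = 239.5611 → 2.4 × 10² mL (2 s.f., last digit at the 10^1 place).
Sum: 477.5611 mL; keep the coarser place, 10^1.
Result: 4.8 × 10² mL.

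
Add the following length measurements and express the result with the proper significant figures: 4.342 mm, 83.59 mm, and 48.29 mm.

4.342 mm + 83.59 mm + 48.29 mm = 136.222 mm.
Addition/subtraction keeps the fewest decimal places: 4.342 → 3 decimal places, 83.59 → 2 decimal places, 48.29 → 2 decimal places; limit is 2.
Rounded to 2 decimal places: 136.22 mm.

136.22 mm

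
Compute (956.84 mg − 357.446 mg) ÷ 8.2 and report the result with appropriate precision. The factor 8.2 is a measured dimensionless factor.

956.84 mg − 357.446 mg = 599.394 mg; the difference is limited to 2 decimal places (5 s.f.).
Carrying full precision, 599.394 ÷ 8.2 = 73.0968292683… mg; 8.2 has 2 s.f., so the result keeps min(5, 2) = 2 s.f.
Rounded to 2 significant figures: 73 mg.

73 mg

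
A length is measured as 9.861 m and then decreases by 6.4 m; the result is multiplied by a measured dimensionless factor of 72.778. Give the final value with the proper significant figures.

9.861 m − 6.4 m = 3.461 m; the difference is limited to 1 decimal place (2 s.f.).
Carrying full precision, 3.461 × 72.778 = 251.884658 m; 72.778 has 5 s.f., so the result keeps min(2, 5) = 2 s.f.
Rounded to 2 significant figures: 2.5 × 10² m.

2.5 × 10² m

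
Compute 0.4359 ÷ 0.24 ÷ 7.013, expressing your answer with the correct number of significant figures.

2.6 × 10⁻¹

0.4359 ÷ 0.24 ÷ 7.013 = 0.258983316698…
Multiplication/division keeps the fewest significant figures: 0.4359 → 4 s.f., 0.24 → 2 s.f., 7.013 → 4 s.f.; limit is 2.
Rounded to 2 significant figures: 2.6 × 10⁻¹.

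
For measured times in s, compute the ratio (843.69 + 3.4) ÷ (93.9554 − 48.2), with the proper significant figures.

843.69 + 3.4 = 847.09, limited to 1 d.p. → 4 s.f.; 93.9554 − 48.2 = 45.7554, limited to 1 d.p. → 3 s.f.
Carrying full precision, 847.09 ÷ 45.7554 = 18.513443222…; keep min(4, 3) = 3 s.f.
Rounded to 3 significant figures: 18.5.

18.5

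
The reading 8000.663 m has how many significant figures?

8000.663: zeros between nonzero digits are significant.

7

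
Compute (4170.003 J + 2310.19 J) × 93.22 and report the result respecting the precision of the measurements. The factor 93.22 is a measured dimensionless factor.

4170.003 J + 2310.19 J = 6480.193 J; the sum is limited to 2 decimal places (6 s.f.).
Carrying full precision, 6480.193 × 93.22 = 604083.59146 J; 93.22 has 4 s.f., so the result keeps min(6, 4) = 4 s.f.
Rounded to 4 significant figures: 6.041 × 10⁵ J.

6.041 × 10⁵ J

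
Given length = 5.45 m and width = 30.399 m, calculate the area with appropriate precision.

166 m²

area = 5.45 m × 30.399 m = 165.67455 m².
5.45 has 3 significant figures; 30.399 has 5.
Division/multiplication keeps the fewest: 3 significant figures.
Rounded: 166 m².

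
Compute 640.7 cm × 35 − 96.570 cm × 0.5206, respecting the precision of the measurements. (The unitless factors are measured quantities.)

2.2 × 10⁴ cm

640.7 × 35 = 22424.5 → 2.2 × 10⁴ cm (2 s.f., last digit at the 10^3 place).
96.570 × 0.5206 = 50.274342 → 50.27 cm (4 s.f., last digit at the 10^-2 place).
Difference: 22374.225658 cm; keep the coarser place, 10^3.
Result: 2.2 × 10⁴ cm.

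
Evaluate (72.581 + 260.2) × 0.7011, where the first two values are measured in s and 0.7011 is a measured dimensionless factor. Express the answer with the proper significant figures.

233.3 s

72.581 s + 260.2 s = 332.781 s; the sum is limited to 1 decimal place (4 s.f.).
Carrying full precision, 332.781 × 0.7011 = 233.3127591 s; 0.7011 has 4 s.f., so the result keeps min(4, 4) = 4 s.f.
Rounded to 4 significant figures: 233.3 s.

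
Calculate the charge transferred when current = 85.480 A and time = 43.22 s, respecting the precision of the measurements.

charge transferred = 85.480 A × 43.22 s = 3694.4456 C.
85.480 has 5 significant figures; 43.22 has 4.
Division/multiplication keeps the fewest: 4 significant figures.
Rounded: 3694 C.

3694 C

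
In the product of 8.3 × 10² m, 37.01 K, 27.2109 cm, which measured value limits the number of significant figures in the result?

8.3 × 10² m → 2 s.f.; 37.01 K → 4 s.f.; 27.2109 cm → 6 s.f.
The fewest is 2 significant figures, from 8.3 × 10² m.

8.3 × 10² m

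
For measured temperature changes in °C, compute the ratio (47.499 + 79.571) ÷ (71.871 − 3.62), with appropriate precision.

47.499 + 79.571 = 127.070, limited to 3 d.p. → 6 s.f.; 71.871 − 3.62 = 68.251, limited to 2 d.p. → 4 s.f.
Carrying full precision, 127.070 ÷ 68.251 = 1.86180422265…; keep min(6, 4) = 4 s.f.
Rounded to 4 significant figures: 1.862.

1.862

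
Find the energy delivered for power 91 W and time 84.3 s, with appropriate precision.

energy delivered = 91 W × 84.3 s = 7671.3 J.
91 has 2 significant figures; 84.3 has 3.
Division/multiplication keeps the fewest: 2 significant figures.
Rounded: 7.7 × 10^3 J.

7.7 × 10^3 J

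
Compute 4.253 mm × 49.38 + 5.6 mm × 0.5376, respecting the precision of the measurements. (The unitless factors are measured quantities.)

4.253 × 49.38 = 210.01314 → 210.0 mm (4 s.f., last digit at the 10^-1 place).
5.6 × 0.5376 = 3.01056 → 3.0 mm (2 s.f., last digit at the 10^-1 place).
Sum: 213.0237 mm; keep the coarser place, 10^-1.
Result: 213.0 mm.

213.0 mm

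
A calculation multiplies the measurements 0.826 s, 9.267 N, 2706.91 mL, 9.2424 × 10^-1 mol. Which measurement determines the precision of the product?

0.826 s → 3 s.f.; 9.267 N → 4 s.f.; 2706.91 mL → 6 s.f.; 9.2424 × 10^-1 mol → 5 s.f.
The fewest is 3 significant figures, from 0.826 s.

0.826 s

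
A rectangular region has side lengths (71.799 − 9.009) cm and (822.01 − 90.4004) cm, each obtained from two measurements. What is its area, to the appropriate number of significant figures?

71.799 − 9.009 = 62.790, limited to 3 d.p. → 5 s.f.; 822.01 − 90.4004 = 731.6096, limited to 2 d.p. → 5 s.f.
Carrying full precision, 62.790 × 731.6096 = 45937.766784; keep min(5, 5) = 5 s.f.
Rounded to 5 significant figures: 45938 cm².

45938 cm²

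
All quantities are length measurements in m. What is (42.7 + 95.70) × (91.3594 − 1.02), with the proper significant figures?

1.250 × 10^4 m²

42.7 + 95.70 = 138.40, limited to 1 d.p. → 4 s.f.; 91.3594 − 1.02 = 90.3394, limited to 2 d.p. → 4 s.f.
Carrying full precision, 138.40 × 90.3394 = 12502.97296; keep min(4, 4) = 4 s.f.
Rounded to 4 significant figures: 1.250 × 10^4 m².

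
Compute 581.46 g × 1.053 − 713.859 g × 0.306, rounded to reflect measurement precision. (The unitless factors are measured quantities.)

394 g

581.46 × 1.053 = 612.27738 → 612.3 g (4 s.f., last digit at the 10^-1 place).
713.859 × 0.306 = 218.440854 → 218 g (3 s.f., last digit at the 10^0 place).
Difference: 393.836526 g; keep the coarser place, 10^0.
Result: 394 g.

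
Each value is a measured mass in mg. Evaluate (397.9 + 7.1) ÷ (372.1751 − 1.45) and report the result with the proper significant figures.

397.9 + 7.1 = 405.0, limited to 1 d.p. → 4 s.f.; 372.1751 − 1.45 = 370.7251, limited to 2 d.p. → 5 s.f.
Carrying full precision, 405.0 ÷ 370.7251 = 1.09245368064…; keep min(4, 5) = 4 s.f.
Rounded to 4 significant figures: 1.092.

1.092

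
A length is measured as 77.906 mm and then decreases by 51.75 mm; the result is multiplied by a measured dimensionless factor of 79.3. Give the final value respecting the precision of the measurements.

77.906 mm − 51.75 mm = 26.156 mm; the difference is limited to 2 decimal places (4 s.f.).
Carrying full precision, 26.156 × 79.3 = 2074.1708 mm; 79.3 has 3 s.f., so the result keeps min(4, 3) = 3 s.f.
Rounded to 3 significant figures: 2.07 × 10³ mm.

2.07 × 10³ mm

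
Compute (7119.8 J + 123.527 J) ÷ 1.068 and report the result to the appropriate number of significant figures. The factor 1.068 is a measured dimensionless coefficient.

7119.8 J + 123.527 J = 7243.327 J; the sum is limited to 1 decimal place (5 s.f.).
Carrying full precision, 7243.327 ÷ 1.068 = 6782.14138577… J; 1.068 has 4 s.f., so the result keeps min(5, 4) = 4 s.f.
Rounded to 4 significant figures: 6782 J.

6782 J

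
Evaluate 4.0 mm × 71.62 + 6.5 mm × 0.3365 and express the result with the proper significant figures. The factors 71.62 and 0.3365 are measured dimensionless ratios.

2.9 × 10² mm

4.0 × 71.62 = 286.48 → 2.9 × 10² mm (2 s.f., last digit at the 10^1 place).
6.5 × 0.3365 = 2.18725 → 2.2 mm (2 s.f., last digit at the 10^-1 place).
Sum: 288.66725 mm; keep the coarser place, 10^1.
Result: 2.9 × 10² mm.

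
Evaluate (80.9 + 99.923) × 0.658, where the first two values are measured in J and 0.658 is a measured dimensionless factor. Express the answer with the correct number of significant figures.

80.9 J + 99.923 J = 180.823 J; the sum is limited to 1 decimal place (4 s.f.).
Carrying full precision, 180.823 × 0.658 = 118.981534 J; 0.658 has 3 s.f., so the result keeps min(4, 3) = 3 s.f.
Rounded to 3 significant figures: 1.19 × 10^2 J.

1.19 × 10^2 J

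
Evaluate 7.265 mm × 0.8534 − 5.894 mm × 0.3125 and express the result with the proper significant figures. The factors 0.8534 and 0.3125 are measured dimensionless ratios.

7.265 × 0.8534 = 6.199951 → 6.200 mm (4 s.f., last digit at the 10^-3 place).
5.894 × 0.3125 = 1.841875 → 1.842 mm (4 s.f., last digit at the 10^-3 place).
Difference: 4.358076 mm; keep the coarser place, 10^-3.
Result: 4.358 mm.

4.358 mm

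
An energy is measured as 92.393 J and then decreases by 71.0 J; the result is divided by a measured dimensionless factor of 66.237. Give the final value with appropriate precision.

0.323 J

92.393 J − 71.0 J = 21.393 J; the difference is limited to 1 decimal place (3 s.f.).
Carrying full precision, 21.393 ÷ 66.237 = 0.322976584084… J; 66.237 has 5 s.f., so the result keeps min(3, 5) = 3 s.f.
Rounded to 3 significant figures: 0.323 J.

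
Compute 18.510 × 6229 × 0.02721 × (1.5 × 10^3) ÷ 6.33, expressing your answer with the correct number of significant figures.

18.510 × 6229 × 0.02721 × (1.5 × 10^3) ÷ 6.33 = 743431.297607…
Multiplication/division keeps the fewest significant figures: 18.510 → 5 s.f., 6229 → 4 s.f., 0.02721 → 4 s.f., 1.5 × 10^3 → 2 s.f., 6.33 → 3 s.f.; limit is 2.
Rounded to 2 significant figures: 7.4 × 10^5.

7.4 × 10^5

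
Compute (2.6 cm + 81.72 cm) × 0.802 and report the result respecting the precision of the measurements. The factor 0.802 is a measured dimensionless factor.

2.6 cm + 81.72 cm = 84.32 cm; the sum is limited to 1 decimal place (3 s.f.).
Carrying full precision, 84.32 × 0.802 = 67.62464 cm; 0.802 has 3 s.f., so the result keeps min(3, 3) = 3 s.f.
Rounded to 3 significant figures: 67.6 cm.

67.6 cm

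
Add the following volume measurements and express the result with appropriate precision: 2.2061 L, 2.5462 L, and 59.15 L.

63.90 L

2.2061 L + 2.5462 L + 59.15 L = 63.9023 L.
Addition/subtraction keeps the fewest decimal places: 2.2061 → 4 decimal places, 2.5462 → 4 decimal places, 59.15 → 2 decimal places; limit is 2.
Rounded to 2 decimal places: 63.90 L.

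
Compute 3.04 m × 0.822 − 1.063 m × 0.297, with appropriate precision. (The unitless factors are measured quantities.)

3.04 × 0.822 = 2.49888 → 2.50 m (3 s.f., last digit at the 10^-2 place).
1.063 × 0.297 = 0.315711 → 0.316 m (3 s.f., last digit at the 10^-3 place).
Difference: 2.183169 m; keep the coarser place, 10^-2.
Result: 2.18 m.

2.18 m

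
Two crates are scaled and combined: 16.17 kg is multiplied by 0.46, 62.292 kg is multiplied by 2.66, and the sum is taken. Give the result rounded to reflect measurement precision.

173 kg

16.17 × 0.46 = 7.4382 → 7.4 kg (2 s.f., last digit at the 10^-1 place).
62.292 × 2.66 = 165.69672 → 166 kg (3 s.f., last digit at the 10^0 place).
Sum: 173.13492 kg; keep the coarser place, 10^0.
Result: 173 kg.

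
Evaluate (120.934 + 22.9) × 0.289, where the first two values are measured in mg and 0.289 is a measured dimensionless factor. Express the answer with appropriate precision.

41.6 mg

120.934 mg + 22.9 mg = 143.834 mg; the sum is limited to 1 decimal place (4 s.f.).
Carrying full precision, 143.834 × 0.289 = 41.568026 mg; 0.289 has 3 s.f., so the result keeps min(4, 3) = 3 s.f.
Rounded to 3 significant figures: 41.6 mg.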